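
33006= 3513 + 29493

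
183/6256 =183/6256 = 0.03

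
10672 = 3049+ 7623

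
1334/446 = 667/223  =  2.99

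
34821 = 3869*9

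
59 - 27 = 32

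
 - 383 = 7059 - 7442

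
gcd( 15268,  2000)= 4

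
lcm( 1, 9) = 9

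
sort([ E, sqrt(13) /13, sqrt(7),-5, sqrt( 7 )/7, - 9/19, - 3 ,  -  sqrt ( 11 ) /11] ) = [-5, - 3,-9/19,- sqrt(11 )/11, sqrt(13 )/13, sqrt(7 )/7,sqrt( 7), E]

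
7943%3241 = 1461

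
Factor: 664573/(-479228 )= - 2^(  -  2 )*  7^1*13^1*23^( - 1) * 67^1*109^1*5209^( -1 ) 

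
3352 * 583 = 1954216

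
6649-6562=87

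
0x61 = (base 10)97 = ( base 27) 3G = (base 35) 2R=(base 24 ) 41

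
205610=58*3545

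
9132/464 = 19  +  79/116 =19.68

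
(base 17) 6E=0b1110100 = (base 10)116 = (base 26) 4C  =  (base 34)3E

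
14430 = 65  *222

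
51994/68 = 25997/34 = 764.62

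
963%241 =240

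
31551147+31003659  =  62554806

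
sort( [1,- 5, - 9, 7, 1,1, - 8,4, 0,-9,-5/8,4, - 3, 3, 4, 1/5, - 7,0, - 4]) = [ - 9,-9 ,  -  8,- 7,-5, -4,-3,-5/8,0, 0,1/5,1,1 , 1,3, 4, 4, 4, 7] 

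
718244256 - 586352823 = 131891433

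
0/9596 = 0  =  0.00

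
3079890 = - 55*( - 55998) 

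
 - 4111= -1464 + -2647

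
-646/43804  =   -323/21902 = - 0.01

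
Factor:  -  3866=-2^1*1933^1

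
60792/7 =8684+4/7 = 8684.57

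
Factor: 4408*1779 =7841832= 2^3*3^1*19^1*29^1*593^1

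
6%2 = 0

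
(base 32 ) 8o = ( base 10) 280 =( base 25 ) b5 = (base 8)430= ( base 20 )E0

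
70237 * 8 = 561896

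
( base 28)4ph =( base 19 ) acf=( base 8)7415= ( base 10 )3853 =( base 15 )121D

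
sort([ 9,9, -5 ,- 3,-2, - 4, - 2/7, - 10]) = [- 10, - 5, - 4, - 3,  -  2, - 2/7,9, 9]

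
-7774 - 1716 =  - 9490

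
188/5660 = 47/1415 = 0.03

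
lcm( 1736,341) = 19096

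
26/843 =26/843 = 0.03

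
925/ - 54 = - 18+47/54 = - 17.13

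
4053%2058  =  1995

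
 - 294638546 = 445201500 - 739840046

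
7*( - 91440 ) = -640080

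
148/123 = 1+25/123  =  1.20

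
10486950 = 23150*453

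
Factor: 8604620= 2^2*5^1*103^1*4177^1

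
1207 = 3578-2371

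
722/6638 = 361/3319 = 0.11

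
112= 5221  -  5109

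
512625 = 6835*75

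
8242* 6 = 49452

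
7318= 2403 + 4915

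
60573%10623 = 7458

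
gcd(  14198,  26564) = 458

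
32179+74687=106866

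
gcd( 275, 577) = 1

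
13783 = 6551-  - 7232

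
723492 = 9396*77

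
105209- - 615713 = 720922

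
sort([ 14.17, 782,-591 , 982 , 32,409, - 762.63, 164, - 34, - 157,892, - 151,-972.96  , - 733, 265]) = [-972.96, - 762.63, -733, - 591, - 157 , - 151, - 34,14.17,32,164,265, 409,782, 892,982]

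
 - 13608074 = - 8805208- 4802866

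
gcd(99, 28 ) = 1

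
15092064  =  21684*696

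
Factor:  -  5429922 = -2^1*3^1 * 904987^1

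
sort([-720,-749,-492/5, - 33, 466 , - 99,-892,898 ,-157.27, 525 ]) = [-892,-749, - 720, - 157.27,-99, - 492/5,-33,466, 525, 898 ]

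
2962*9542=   28263404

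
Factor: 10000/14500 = 2^2*5^1 * 29^( - 1 ) = 20/29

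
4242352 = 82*51736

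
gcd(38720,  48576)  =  704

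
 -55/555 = -11/111 = -0.10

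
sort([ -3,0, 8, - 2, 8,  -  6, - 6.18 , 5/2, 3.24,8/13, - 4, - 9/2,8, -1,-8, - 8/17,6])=[ - 8, - 6.18, - 6, - 9/2, - 4, - 3, - 2, - 1, - 8/17,0,8/13,5/2, 3.24, 6,8,8,8]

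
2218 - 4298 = -2080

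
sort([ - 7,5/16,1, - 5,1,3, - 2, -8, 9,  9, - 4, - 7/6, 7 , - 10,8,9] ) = [-10, - 8, - 7 , - 5, - 4, - 2, - 7/6, 5/16,1, 1,3,  7,8,9, 9,9 ] 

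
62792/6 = 10465 + 1/3 = 10465.33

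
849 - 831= 18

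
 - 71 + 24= - 47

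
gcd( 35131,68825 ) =1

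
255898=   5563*46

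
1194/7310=597/3655 = 0.16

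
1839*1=1839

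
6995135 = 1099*6365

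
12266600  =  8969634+3296966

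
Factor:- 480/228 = -40/19= - 2^3 *5^1 * 19^( - 1 ) 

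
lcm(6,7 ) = 42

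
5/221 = 5/221 = 0.02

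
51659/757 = 68+183/757  =  68.24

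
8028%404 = 352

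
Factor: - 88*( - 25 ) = 2200 = 2^3*5^2*11^1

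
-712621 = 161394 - 874015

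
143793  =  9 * 15977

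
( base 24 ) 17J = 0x2FB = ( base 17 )2AF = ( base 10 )763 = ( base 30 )PD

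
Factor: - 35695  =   - 5^1*11^2*59^1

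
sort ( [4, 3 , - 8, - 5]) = [ - 8, - 5,3, 4 ] 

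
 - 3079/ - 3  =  1026 + 1/3= 1026.33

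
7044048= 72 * 97834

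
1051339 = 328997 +722342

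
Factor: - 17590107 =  - 3^1 * 41^1* 83^1*1723^1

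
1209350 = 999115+210235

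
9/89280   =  1/9920 = 0.00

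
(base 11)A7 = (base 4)1311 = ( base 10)117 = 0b1110101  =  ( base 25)4H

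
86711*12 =1040532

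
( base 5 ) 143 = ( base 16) 30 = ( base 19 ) 2a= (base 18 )2C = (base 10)48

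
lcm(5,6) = 30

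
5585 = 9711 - 4126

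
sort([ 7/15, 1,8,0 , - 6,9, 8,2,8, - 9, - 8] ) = [ -9, - 8,- 6,  0, 7/15,1,2,8  ,  8,8,9 ] 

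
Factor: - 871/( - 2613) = 3^( - 1)= 1/3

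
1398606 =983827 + 414779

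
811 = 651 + 160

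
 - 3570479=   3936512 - 7506991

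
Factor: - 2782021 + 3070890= 288869 = 7^1*29^1*1423^1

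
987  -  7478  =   - 6491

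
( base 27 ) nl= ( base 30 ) LC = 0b1010000010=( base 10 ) 642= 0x282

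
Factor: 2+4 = 6=2^1*3^1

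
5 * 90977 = 454885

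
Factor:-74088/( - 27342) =2^2*3^1*7^1 * 31^(-1 ) = 84/31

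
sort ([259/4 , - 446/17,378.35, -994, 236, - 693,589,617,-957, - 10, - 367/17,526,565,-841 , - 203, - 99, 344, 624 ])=[ - 994,  -  957, - 841, - 693, - 203 ,-99, - 446/17, - 367/17, - 10,259/4, 236,344,378.35 , 526, 565,589, 617, 624] 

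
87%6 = 3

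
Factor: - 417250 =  - 2^1*5^3*1669^1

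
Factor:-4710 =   -  2^1*3^1*5^1*157^1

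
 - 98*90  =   - 8820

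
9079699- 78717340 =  - 69637641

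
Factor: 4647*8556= 2^2 * 3^2*23^1 * 31^1*1549^1 = 39759732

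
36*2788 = 100368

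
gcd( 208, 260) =52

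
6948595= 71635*97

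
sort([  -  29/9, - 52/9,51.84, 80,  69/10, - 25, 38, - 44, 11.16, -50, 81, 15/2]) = [ - 50, - 44, - 25,-52/9, - 29/9,69/10, 15/2, 11.16, 38,51.84, 80, 81]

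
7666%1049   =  323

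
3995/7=3995/7 = 570.71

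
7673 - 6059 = 1614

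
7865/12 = 655 + 5/12 = 655.42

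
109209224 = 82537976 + 26671248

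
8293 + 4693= 12986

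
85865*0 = 0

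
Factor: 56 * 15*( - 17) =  - 2^3*3^1 * 5^1  *  7^1 * 17^1   =  - 14280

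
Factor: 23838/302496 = 2^( - 4 )*23^ ( - 1 )*29^1 =29/368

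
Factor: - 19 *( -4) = 2^2*19^1 = 76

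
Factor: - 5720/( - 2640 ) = 13/6 = 2^( - 1 )*3^( - 1 )*13^1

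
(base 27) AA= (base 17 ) g8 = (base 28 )a0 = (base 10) 280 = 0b100011000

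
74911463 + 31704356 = 106615819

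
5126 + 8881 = 14007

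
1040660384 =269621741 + 771038643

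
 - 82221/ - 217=82221/217= 378.90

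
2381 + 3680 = 6061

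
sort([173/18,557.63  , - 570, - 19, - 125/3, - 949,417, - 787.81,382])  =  [ - 949, - 787.81, - 570, - 125/3,-19,173/18,  382 , 417,557.63]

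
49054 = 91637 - 42583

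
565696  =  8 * 70712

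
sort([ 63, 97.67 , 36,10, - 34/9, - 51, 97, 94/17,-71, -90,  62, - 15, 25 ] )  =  [ - 90, - 71, - 51,- 15, - 34/9, 94/17, 10,25 , 36, 62, 63 , 97,97.67 ] 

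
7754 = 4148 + 3606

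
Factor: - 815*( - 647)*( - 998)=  - 526250390 = - 2^1*5^1*163^1*499^1*647^1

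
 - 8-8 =-16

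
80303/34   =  2361+ 29/34 = 2361.85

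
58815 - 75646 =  - 16831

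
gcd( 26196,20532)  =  708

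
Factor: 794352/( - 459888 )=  - 19/11 = -11^( - 1)*19^1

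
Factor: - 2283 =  - 3^1*761^1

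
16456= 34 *484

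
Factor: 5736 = 2^3*3^1*239^1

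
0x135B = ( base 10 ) 4955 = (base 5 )124310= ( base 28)68r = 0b1001101011011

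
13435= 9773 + 3662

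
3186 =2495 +691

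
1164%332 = 168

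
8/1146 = 4/573 = 0.01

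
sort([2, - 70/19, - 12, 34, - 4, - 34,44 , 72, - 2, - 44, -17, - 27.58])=[ - 44, - 34,  -  27.58,- 17 ,  -  12, - 4, - 70/19,  -  2, 2,34,44,72]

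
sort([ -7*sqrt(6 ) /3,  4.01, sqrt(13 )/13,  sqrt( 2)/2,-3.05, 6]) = [ - 7*sqrt(6)/3,-3.05,sqrt( 13)/13,sqrt( 2)/2 , 4.01 , 6]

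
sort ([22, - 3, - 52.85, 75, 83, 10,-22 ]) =[ - 52.85,  -  22, - 3,10, 22, 75, 83]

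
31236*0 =0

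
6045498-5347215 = 698283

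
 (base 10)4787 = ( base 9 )6508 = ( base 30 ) 59h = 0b1001010110011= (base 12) 292b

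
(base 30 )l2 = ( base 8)1170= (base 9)772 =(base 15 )2C2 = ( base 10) 632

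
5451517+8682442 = 14133959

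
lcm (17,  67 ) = 1139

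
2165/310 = 6 + 61/62= 6.98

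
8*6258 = 50064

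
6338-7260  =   - 922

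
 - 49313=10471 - 59784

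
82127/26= 82127/26 =3158.73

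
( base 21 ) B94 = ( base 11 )3876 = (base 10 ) 5044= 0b1001110110100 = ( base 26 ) 7c0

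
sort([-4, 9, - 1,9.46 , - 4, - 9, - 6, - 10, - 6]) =[ - 10, - 9, - 6,  -  6,  -  4, - 4, -1, 9, 9.46]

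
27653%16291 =11362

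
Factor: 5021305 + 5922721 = 2^1*139^1*39367^1 = 10944026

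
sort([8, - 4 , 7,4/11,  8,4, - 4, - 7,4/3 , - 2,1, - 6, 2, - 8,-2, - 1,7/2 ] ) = [- 8, - 7, - 6, - 4, - 4,-2, - 2,-1, 4/11 , 1 , 4/3,2, 7/2,4, 7, 8,8] 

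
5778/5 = 5778/5 = 1155.60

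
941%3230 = 941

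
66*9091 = 600006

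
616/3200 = 77/400= 0.19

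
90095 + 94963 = 185058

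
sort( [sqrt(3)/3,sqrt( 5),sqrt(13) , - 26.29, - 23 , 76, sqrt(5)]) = [ - 26.29, - 23, sqrt( 3)/3,sqrt( 5),sqrt( 5),sqrt(13), 76]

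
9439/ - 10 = - 944+ 1/10 = - 943.90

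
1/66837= 1/66837= 0.00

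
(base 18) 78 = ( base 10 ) 134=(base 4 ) 2012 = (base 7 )251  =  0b10000110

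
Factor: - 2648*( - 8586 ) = 2^4*3^4*53^1* 331^1 = 22735728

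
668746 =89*7514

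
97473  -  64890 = 32583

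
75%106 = 75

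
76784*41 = 3148144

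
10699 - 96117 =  - 85418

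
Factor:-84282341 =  - 11^1*13^1*589387^1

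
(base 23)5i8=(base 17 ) aa7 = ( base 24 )57j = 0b101111111011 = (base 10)3067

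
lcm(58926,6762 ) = 412482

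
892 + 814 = 1706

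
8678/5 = 8678/5 =1735.60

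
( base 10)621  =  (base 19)1dd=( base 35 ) hq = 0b1001101101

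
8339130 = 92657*90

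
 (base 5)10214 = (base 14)36c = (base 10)684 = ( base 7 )1665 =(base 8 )1254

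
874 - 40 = 834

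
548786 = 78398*7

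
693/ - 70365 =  -231/23455 = - 0.01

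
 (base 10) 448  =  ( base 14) 240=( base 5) 3243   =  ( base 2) 111000000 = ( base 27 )gg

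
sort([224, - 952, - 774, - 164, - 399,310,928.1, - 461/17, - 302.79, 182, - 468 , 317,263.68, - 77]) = [ - 952, - 774, - 468,  -  399, - 302.79, - 164, - 77, - 461/17, 182 , 224, 263.68,  310, 317,  928.1]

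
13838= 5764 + 8074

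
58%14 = 2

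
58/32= 1 + 13/16  =  1.81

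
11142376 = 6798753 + 4343623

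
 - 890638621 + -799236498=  - 1689875119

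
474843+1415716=1890559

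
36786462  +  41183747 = 77970209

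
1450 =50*29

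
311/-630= - 311/630= - 0.49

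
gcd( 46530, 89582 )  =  94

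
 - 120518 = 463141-583659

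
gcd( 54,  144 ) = 18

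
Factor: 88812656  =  2^4 * 83^1* 66877^1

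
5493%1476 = 1065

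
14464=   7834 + 6630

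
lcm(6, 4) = 12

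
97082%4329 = 1844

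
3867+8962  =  12829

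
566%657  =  566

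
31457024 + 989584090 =1021041114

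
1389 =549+840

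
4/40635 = 4/40635 = 0.00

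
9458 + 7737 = 17195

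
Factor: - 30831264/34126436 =-2^3 * 3^2 * 107053^1 * 8531609^(- 1) =-  7707816/8531609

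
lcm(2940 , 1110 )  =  108780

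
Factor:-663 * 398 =  -  2^1*3^1*13^1*17^1 *199^1 = - 263874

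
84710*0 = 0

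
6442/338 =3221/169 = 19.06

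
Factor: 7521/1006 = 2^( - 1 ) * 3^1*23^1*109^1*503^(-1) 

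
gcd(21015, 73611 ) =9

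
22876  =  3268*7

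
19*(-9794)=-186086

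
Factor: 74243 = 13^1*5711^1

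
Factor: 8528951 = 17^1 * 501703^1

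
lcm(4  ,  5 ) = 20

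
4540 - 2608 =1932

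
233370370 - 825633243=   -  592262873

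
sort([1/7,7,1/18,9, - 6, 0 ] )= [ - 6 , 0,  1/18, 1/7,7,9]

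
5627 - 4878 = 749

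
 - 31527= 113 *(  -  279)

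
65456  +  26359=91815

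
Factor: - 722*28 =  - 20216 = - 2^3*7^1*19^2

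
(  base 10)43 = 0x2B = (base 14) 31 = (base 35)18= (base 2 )101011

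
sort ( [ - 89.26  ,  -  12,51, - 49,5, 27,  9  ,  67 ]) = [ - 89.26, - 49, - 12 , 5, 9, 27,51, 67 ]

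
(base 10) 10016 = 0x2720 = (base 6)114212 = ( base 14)3916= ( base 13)4736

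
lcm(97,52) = 5044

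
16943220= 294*57630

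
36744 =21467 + 15277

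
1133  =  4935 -3802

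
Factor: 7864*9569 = 75250616 = 2^3*7^1 * 983^1*1367^1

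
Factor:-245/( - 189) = 3^( - 3)*5^1*7^1 = 35/27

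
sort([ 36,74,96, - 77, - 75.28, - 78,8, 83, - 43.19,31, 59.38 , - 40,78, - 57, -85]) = [ - 85, - 78  ,  -  77,  -  75.28,  -  57, - 43.19, - 40, 8, 31, 36,59.38,74, 78, 83, 96] 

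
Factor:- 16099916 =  - 2^2*7^1*19^1*53^1 * 571^1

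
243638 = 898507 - 654869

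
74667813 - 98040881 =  - 23373068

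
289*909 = 262701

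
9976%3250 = 226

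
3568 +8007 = 11575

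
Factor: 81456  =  2^4 *3^1 * 1697^1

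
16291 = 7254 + 9037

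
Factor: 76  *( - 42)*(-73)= 2^3*3^1 * 7^1* 19^1 * 73^1 = 233016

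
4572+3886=8458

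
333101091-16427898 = 316673193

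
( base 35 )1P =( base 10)60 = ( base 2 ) 111100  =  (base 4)330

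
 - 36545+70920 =34375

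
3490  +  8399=11889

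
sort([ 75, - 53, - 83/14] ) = [  -  53, - 83/14,75 ]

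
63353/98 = 646 + 45/98  =  646.46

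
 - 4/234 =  - 1 + 115/117= - 0.02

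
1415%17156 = 1415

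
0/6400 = 0 = 0.00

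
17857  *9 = 160713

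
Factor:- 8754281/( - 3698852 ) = 2^( - 2 )*924713^( - 1 )*8754281^1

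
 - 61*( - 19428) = 1185108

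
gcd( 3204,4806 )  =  1602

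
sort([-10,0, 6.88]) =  [ - 10 , 0, 6.88]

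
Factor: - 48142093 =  - 48142093^1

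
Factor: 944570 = 2^1 * 5^1*11^1*31^1*277^1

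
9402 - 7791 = 1611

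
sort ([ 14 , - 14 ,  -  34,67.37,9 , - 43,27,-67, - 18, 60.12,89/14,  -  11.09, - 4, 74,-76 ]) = [- 76, - 67,- 43,  -  34 ,  -  18 , - 14,-11.09,-4,89/14  ,  9,14 , 27,60.12, 67.37, 74]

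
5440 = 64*85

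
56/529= 56/529 = 0.11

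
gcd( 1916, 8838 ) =2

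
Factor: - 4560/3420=  -  4/3=-2^2*3^ (-1 )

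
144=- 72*( - 2 ) 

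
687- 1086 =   -  399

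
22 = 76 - 54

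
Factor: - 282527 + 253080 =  - 11^1 * 2677^1 =- 29447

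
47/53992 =47/53992 = 0.00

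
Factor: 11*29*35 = 5^1*7^1*11^1 * 29^1= 11165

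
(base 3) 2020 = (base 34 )1Q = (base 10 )60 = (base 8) 74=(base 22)2G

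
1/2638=1/2638 = 0.00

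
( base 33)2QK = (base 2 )101111110000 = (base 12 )1928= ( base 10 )3056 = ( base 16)BF0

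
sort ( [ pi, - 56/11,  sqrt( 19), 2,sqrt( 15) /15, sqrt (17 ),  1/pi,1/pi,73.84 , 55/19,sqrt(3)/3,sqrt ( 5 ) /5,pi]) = [-56/11,sqrt (15)/15,1/pi,1/pi,sqrt( 5)/5,sqrt( 3 ) /3,2,55/19, pi,pi, sqrt ( 17), sqrt (19), 73.84] 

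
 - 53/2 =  - 27 + 1/2 = - 26.50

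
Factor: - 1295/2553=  - 3^( - 1)*5^1*7^1*23^( - 1)= - 35/69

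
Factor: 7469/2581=7^1*11^1*29^( - 1)*89^(  -  1)*97^1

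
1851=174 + 1677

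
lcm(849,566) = 1698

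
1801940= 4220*427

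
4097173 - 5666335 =-1569162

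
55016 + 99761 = 154777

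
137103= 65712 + 71391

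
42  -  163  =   - 121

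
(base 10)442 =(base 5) 3232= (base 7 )1201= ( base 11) 372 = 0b110111010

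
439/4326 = 439/4326 = 0.10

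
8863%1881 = 1339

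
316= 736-420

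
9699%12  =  3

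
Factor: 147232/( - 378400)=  - 5^ ( - 2 )*11^ ( - 1 )*107^1 =- 107/275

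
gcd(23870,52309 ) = 1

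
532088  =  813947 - 281859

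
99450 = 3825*26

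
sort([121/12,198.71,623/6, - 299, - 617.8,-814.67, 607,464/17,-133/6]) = [ - 814.67, - 617.8, - 299, - 133/6, 121/12,464/17, 623/6,198.71,607] 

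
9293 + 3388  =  12681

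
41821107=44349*943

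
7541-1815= 5726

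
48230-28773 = 19457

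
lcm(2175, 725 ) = 2175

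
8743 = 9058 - 315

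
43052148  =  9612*4479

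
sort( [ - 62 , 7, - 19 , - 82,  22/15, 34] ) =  [ - 82,- 62,-19, 22/15,7,34 ] 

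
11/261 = 11/261  =  0.04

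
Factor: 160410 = 2^1 * 3^1*5^1 * 5347^1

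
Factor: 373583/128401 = 643/221 = 13^(-1)*17^( - 1 )*643^1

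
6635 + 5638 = 12273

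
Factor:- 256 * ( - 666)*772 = 2^11*3^2*37^1*193^1 = 131622912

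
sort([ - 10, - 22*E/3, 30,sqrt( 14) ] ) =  [ - 22*E/3,-10,sqrt( 14), 30] 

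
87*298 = 25926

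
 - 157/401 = - 157/401 = - 0.39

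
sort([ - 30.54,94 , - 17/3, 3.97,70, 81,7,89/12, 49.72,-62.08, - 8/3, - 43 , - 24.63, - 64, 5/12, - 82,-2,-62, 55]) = [-82,-64, - 62.08, - 62, - 43, - 30.54, - 24.63,- 17/3, - 8/3, - 2,  5/12,  3.97, 7, 89/12,49.72 , 55, 70, 81,94]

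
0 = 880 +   -  880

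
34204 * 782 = 26747528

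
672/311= 672/311 = 2.16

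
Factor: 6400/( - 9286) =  -3200/4643 = -2^7*5^2*4643^(  -  1 ) 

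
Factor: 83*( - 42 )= - 2^1*3^1*7^1*83^1= - 3486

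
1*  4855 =4855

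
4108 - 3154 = 954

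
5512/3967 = 5512/3967 = 1.39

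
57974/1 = 57974 = 57974.00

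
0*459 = 0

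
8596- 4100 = 4496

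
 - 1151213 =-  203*5671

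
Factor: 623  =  7^1*89^1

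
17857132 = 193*92524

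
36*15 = 540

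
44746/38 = 1177 + 10/19= 1177.53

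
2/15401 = 2/15401 = 0.00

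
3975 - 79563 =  - 75588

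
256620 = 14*18330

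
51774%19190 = 13394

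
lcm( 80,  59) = 4720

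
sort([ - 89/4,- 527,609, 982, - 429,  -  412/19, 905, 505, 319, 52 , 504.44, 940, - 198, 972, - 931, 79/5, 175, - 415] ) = [ - 931,-527, - 429,-415,-198 ,-89/4, -412/19, 79/5, 52, 175,  319, 504.44, 505, 609, 905, 940, 972,  982 ]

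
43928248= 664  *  66157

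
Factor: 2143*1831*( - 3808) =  - 14941956064 = - 2^5*7^1*17^1*1831^1*2143^1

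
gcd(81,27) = 27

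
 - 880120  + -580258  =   - 1460378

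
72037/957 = 75 + 262/957  =  75.27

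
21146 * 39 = 824694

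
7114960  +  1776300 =8891260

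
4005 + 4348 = 8353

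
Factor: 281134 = 2^1*7^1*43^1*467^1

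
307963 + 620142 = 928105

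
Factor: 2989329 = 3^1*7^1*283^1*503^1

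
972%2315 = 972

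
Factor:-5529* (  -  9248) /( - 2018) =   -  25566096/1009=- 2^4 * 3^1* 17^2 * 19^1*97^1*1009^(  -  1 )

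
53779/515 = 53779/515 = 104.43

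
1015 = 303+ 712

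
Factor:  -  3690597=-3^1*1230199^1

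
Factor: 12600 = 2^3*3^2*5^2 *7^1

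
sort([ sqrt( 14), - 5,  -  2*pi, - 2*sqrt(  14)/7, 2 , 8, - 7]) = [ -7, - 2*pi,-5, - 2*sqrt ( 14) /7,2,sqrt(14), 8] 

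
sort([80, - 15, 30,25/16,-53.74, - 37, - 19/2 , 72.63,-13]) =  [ - 53.74, - 37,  -  15, - 13, - 19/2, 25/16, 30, 72.63, 80] 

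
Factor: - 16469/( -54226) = 2^(-1)*19^(-1)*43^1*383^1*1427^( - 1 ) 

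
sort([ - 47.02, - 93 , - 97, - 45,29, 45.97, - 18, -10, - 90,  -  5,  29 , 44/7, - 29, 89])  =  [ - 97, - 93, - 90, - 47.02, - 45, - 29, - 18, - 10, - 5,44/7,29 , 29, 45.97, 89 ]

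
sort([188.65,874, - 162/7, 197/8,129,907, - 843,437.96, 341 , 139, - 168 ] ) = [ - 843, - 168,-162/7,197/8,129,139,188.65,341,437.96, 874, 907]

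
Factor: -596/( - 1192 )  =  1/2=2^(-1 )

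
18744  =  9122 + 9622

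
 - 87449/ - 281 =87449/281= 311.21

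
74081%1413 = 605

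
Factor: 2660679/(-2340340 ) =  - 2^( - 2 ) * 3^2 * 5^( - 1)*7^1 *157^1*269^1*117017^(-1 ) 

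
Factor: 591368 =2^3 *29^1*2549^1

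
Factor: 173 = 173^1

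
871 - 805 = 66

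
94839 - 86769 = 8070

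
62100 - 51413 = 10687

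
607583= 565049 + 42534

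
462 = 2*231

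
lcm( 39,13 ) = 39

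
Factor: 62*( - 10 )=-2^2*5^1*31^1 = -620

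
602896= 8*75362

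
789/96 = 8+7/32=8.22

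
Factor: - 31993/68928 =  - 2^( - 6)*3^( - 1) * 13^1 *23^1*107^1*359^( - 1) 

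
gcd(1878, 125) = 1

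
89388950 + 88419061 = 177808011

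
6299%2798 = 703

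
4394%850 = 144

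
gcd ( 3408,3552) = 48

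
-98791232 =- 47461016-51330216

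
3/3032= 3/3032=0.00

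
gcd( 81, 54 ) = 27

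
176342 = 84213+92129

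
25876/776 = 6469/194  =  33.35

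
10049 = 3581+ 6468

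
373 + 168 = 541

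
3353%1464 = 425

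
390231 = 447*873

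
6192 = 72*86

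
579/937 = 579/937=0.62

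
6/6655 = 6/6655 = 0.00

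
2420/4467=2420/4467 = 0.54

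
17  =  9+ 8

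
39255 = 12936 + 26319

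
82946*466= 38652836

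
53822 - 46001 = 7821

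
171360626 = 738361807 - 567001181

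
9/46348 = 9/46348 =0.00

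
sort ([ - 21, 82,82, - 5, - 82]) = [ - 82, - 21, - 5, 82, 82]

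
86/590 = 43/295 =0.15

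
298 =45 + 253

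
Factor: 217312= 2^5*6791^1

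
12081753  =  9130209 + 2951544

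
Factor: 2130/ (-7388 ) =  - 2^(-1)*3^1*5^1 * 71^1*1847^( - 1 ) = -1065/3694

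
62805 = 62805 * 1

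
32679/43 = 759 + 42/43 = 759.98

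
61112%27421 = 6270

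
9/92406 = 3/30802 = 0.00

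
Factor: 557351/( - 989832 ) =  - 2^(  -  3)*3^(  -  1)*29^1*19219^1*41243^(  -  1 )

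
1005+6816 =7821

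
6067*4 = 24268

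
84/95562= 14/15927= 0.00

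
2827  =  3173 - 346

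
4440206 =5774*769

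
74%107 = 74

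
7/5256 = 7/5256 = 0.00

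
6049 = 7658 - 1609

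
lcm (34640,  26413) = 2113040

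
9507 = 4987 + 4520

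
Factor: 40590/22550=9/5= 3^2*5^ ( - 1) 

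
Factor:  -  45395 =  -5^1 *7^1*1297^1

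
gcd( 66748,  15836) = 148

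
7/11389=1/1627 = 0.00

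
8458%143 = 21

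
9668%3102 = 362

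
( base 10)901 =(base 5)12101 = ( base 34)QH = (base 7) 2425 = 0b1110000101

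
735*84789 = 62319915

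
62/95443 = 62/95443 = 0.00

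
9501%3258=2985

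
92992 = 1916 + 91076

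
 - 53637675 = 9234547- 62872222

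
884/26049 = 884/26049 = 0.03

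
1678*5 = 8390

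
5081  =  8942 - 3861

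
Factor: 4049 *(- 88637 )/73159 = - 358891213/73159=- 149^( - 1 )*151^1*491^( -1)*587^1 * 4049^1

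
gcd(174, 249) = 3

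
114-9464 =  - 9350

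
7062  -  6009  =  1053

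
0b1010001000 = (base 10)648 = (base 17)242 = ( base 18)200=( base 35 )II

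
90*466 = 41940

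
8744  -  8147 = 597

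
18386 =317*58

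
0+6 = 6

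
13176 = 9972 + 3204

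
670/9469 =670/9469 = 0.07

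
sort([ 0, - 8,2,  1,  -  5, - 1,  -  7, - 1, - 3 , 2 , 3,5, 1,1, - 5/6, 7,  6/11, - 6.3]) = [ - 8, - 7 , - 6.3, - 5, - 3 , - 1, - 1 , - 5/6,  0,6/11, 1, 1, 1, 2, 2, 3,5, 7]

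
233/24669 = 233/24669 = 0.01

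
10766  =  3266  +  7500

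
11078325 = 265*41805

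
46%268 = 46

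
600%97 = 18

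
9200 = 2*4600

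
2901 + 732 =3633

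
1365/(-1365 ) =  - 1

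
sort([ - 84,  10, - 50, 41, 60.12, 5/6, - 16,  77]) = [ - 84, - 50, - 16 , 5/6, 10,41, 60.12,77]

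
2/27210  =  1/13605= 0.00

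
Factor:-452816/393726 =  -2^3*3^( - 1 )*7^1*13^1*211^( - 1) = - 728/633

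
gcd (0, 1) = 1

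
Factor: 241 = 241^1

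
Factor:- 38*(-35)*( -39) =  - 51870=- 2^1*3^1*5^1*7^1 * 13^1*19^1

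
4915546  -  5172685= - 257139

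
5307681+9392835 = 14700516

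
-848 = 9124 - 9972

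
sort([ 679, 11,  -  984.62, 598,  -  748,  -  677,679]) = [  -  984.62, - 748, - 677,11,598, 679,  679] 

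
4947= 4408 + 539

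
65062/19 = 65062/19 = 3424.32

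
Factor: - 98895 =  - 3^1*5^1 *19^1*347^1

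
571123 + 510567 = 1081690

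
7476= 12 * 623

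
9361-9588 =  - 227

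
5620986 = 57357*98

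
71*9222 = 654762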